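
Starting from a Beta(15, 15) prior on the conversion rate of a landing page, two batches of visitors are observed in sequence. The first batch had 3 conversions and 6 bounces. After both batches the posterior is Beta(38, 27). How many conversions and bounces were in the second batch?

Because Beta–binomial updating is additive in the counts, the combined data contributed (α_post−α_prior, β_post−β_prior) successes and failures.
Total across both batches: 38−15=23 conversions, 27−15=12 bounces.
Subtract the first batch: 23−3=20 conversions and 12−6=6 bounces.

20 conversions and 6 bounces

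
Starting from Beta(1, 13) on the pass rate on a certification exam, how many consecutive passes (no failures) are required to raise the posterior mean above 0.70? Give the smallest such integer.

After k passes and 0 failures the posterior is Beta(1+k, 13), with mean (1+k)/(1+13+k).
Set (1+k)/(14+k) > 0.70 and solve: k > (0.70·14 − 1)/(1 − 0.70) = 29.333.
The smallest integer exceeding 29.333 is 30.

k = 30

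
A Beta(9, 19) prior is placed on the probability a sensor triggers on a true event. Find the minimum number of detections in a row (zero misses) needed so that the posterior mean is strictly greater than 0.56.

k = 16

After k detections and 0 misses the posterior is Beta(9+k, 19), with mean (9+k)/(9+19+k).
Set (9+k)/(28+k) > 0.56 and solve: k > (0.56·28 − 9)/(1 − 0.56) = 15.182.
The smallest integer exceeding 15.182 is 16.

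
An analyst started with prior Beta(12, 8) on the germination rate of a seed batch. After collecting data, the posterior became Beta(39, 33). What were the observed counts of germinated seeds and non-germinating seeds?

27 germinated seeds and 25 non-germinating seeds

A Beta(α, β) prior with s successes and f failures in binomial data gives a Beta(α+s, β+f) posterior.
Match parameters: s=39−12=27, f=33−8=25.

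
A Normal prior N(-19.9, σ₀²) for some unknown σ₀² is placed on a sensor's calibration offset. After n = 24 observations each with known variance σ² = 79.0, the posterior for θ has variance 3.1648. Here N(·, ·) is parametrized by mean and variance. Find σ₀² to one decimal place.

σ₀² = 82.1

For the Normal–Normal model with known σ², precisions add: τ_n = τ₀ + n/σ².
So 1/σ₀² = 1/3.1648 − 24/79.0 = 0.315976 − 0.303797 = 0.012179.
Hence σ₀² = 1/0.012179 ≈ 82.1.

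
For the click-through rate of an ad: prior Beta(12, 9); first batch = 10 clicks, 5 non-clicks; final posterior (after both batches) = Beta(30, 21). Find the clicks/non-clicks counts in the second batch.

8 clicks and 7 non-clicks

Because Beta–binomial updating is additive in the counts, the combined data contributed (α_post−α_prior, β_post−β_prior) successes and failures.
Total across both batches: 30−12=18 clicks, 21−9=12 non-clicks.
Subtract the first batch: 18−10=8 clicks and 12−5=7 non-clicks.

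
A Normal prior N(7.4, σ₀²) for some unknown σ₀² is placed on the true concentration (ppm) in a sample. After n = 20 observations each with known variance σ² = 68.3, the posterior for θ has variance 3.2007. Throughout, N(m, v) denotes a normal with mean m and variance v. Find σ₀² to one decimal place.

Posterior precision equals prior precision plus data precision: 1/σ_n² = 1/σ₀² + n/σ².
So 1/σ₀² = 1/3.2007 − 20/68.3 = 0.312432 − 0.292826 = 0.019606.
Hence σ₀² = 1/0.019606 ≈ 51.0.

σ₀² = 51.0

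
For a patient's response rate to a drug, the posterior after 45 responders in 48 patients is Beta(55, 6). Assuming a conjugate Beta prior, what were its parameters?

Beta(10, 3)

Under Beta–binomial conjugacy the posterior parameters are (a+s, b+f).
So a = 55 − 45 = 10 and b = 6 − 3 = 3.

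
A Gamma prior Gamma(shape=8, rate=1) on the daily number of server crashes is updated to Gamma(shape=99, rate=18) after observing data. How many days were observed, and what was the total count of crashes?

n = 17 days with total 91 crashes

A Gamma(α, β) prior (rate parametrization) on a Poisson rate with n observations summing to S gives posterior Gamma(α+S, β+n).
Matching: Σxᵢ = 99 − 8 = 91 and n = 18 − 1 = 17.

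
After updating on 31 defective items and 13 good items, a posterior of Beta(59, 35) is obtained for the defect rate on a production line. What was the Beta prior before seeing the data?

Beta(28, 22)

A Beta(a, b) prior with s successes and f failures in binomial data gives a Beta(a+s, b+f) posterior.
Subtract the data counts: 59−31=28, 35−13=22.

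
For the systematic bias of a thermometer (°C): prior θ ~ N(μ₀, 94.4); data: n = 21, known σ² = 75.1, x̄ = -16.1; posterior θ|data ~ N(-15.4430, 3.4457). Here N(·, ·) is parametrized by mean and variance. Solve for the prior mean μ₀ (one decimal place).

μ₀ = 1.9

With known observation variance, the Normal–Normal posterior has precision τ_n = τ₀ + n/σ² and mean μ_n = (τ₀μ₀ + (n/σ²)x̄)/τ_n.
Here τ₀ = 1/94.4 = 0.010593 and τ_data = 21/75.1 = 0.279627, so τ_n = 0.290220.
Rearranging for μ₀: μ₀ = (μ_n·τ_n − τ_data·x̄)/τ₀ = (-15.4430·0.290220 − 0.279627·-16.1) / 0.010593 = 0.020127/0.010593 ≈ 1.9.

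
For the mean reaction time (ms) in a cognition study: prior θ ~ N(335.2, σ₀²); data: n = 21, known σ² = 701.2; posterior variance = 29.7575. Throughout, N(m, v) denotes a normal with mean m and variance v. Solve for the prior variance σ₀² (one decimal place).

σ₀² = 273.5

Posterior precision equals prior precision plus data precision: 1/σ_n² = 1/σ₀² + n/σ².
So 1/σ₀² = 1/29.7575 − 21/701.2 = 0.033605 − 0.029949 = 0.003656.
Hence σ₀² = 1/0.003656 ≈ 273.5.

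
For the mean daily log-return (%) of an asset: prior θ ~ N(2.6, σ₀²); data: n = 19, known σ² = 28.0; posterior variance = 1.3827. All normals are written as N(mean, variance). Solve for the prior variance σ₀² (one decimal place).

Posterior precision equals prior precision plus data precision: 1/σ_n² = 1/σ₀² + n/σ².
So 1/σ₀² = 1/1.3827 − 19/28.0 = 0.723223 − 0.678571 = 0.044652.
Hence σ₀² = 1/0.044652 ≈ 22.4.

σ₀² = 22.4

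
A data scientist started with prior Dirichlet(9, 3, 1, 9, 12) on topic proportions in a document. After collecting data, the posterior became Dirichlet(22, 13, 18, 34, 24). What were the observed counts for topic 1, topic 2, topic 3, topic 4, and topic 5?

counts (13, 10, 17, 25, 12)

For a Dirichlet(α) prior with multinomial counts c, the posterior is Dirichlet(α + c) componentwise.
Counts are posterior − prior componentwise: 22−9=13, 13−3=10, 18−1=17, 34−9=25, 24−12=12.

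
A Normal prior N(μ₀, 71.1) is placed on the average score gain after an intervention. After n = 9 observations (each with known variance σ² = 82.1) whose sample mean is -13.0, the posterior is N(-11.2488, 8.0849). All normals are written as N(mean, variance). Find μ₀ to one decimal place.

μ₀ = 2.4

The posterior mean is a precision-weighted average: μ_n = (τ₀μ₀ + τ_data·x̄)/(τ₀+τ_data), with τ₀=1/σ₀² and τ_data=n/σ².
Here τ₀ = 1/71.1 = 0.014065 and τ_data = 9/82.1 = 0.109622, so τ_n = 0.123687.
Rearranging for μ₀: μ₀ = (μ_n·τ_n − τ_data·x̄)/τ₀ = (-11.2488·0.123687 − 0.109622·-13.0) / 0.014065 = 0.033756/0.014065 ≈ 2.4.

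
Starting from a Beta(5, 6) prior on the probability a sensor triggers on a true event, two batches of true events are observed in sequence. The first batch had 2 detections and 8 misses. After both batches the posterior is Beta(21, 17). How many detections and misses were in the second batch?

14 detections and 3 misses

Sequential conjugate updates are equivalent to a single update on the pooled data, so total successes = posterior α − prior α and total failures = posterior β − prior β.
Total across both batches: 21−5=16 detections, 17−6=11 misses.
Subtract the first batch: 16−2=14 detections and 11−8=3 misses.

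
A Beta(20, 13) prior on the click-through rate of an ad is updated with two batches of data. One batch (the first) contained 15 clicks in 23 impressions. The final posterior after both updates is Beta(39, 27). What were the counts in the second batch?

4 clicks and 6 non-clicks

Because Beta–binomial updating is additive in the counts, the combined data contributed (α_post−α_prior, β_post−β_prior) successes and failures.
Total across both batches: 39−20=19 clicks, 27−13=14 non-clicks.
Subtract the first batch: 19−15=4 clicks and 14−8=6 non-clicks.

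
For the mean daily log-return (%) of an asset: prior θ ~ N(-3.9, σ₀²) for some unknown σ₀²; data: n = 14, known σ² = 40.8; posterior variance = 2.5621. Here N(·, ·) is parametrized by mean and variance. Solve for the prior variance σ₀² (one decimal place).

σ₀² = 21.2

For the Normal–Normal model with known σ², precisions add: τ_n = τ₀ + n/σ².
So 1/σ₀² = 1/2.5621 − 14/40.8 = 0.390305 − 0.343137 = 0.047168.
Hence σ₀² = 1/0.047168 ≈ 21.2.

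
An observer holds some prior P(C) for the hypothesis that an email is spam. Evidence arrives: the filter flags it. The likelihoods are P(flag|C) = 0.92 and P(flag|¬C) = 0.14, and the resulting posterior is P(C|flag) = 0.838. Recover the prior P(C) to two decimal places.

Bayes' rule in odds form gives O(C|E) = O(C)·[P(E|C)/P(E|¬C)], hence O(C) = O(C|E)/LR.
Posterior odds = 0.838/(1−0.838) = 5.1728. LR = 0.92/0.14 = 6.5714.
Prior odds = 5.1728/6.5714 = 0.7872, so P(C) = 0.7872/(1+0.7872) ≈ 0.44.

P(C) = 0.44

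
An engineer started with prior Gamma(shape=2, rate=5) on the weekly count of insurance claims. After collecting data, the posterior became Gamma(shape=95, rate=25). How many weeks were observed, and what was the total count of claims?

Gamma–Poisson conjugacy: posterior shape = α + Σxᵢ, posterior rate = β + n.
Matching: Σxᵢ = 95 − 2 = 93 and n = 25 − 5 = 20.

n = 20 weeks with total 93 claims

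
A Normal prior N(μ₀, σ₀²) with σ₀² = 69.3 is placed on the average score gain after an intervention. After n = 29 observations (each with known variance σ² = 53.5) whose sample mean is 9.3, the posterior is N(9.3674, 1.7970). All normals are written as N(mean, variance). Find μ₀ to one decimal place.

With known observation variance, the Normal–Normal posterior has precision τ_n = τ₀ + n/σ² and mean μ_n = (τ₀μ₀ + (n/σ²)x̄)/τ_n.
Here τ₀ = 1/69.3 = 0.014430 and τ_data = 29/53.5 = 0.542056, so τ_n = 0.556486.
Rearranging for μ₀: μ₀ = (μ_n·τ_n − τ_data·x̄)/τ₀ = (9.3674·0.556486 − 0.542056·9.3) / 0.014430 = 0.171706/0.014430 ≈ 11.9.

μ₀ = 11.9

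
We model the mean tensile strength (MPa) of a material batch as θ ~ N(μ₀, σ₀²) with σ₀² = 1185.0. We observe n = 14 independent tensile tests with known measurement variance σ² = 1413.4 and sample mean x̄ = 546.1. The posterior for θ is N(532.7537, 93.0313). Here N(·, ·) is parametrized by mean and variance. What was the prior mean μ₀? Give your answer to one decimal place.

μ₀ = 376.1

With known observation variance, the Normal–Normal posterior has precision τ_n = τ₀ + n/σ² and mean μ_n = (τ₀μ₀ + (n/σ²)x̄)/τ_n.
Here τ₀ = 1/1185.0 = 0.000844 and τ_data = 14/1413.4 = 0.009905, so τ_n = 0.010749.
Rearranging for μ₀: μ₀ = (μ_n·τ_n − τ_data·x̄)/τ₀ = (532.7537·0.010749 − 0.009905·546.1) / 0.000844 = 0.317449/0.000844 ≈ 376.1.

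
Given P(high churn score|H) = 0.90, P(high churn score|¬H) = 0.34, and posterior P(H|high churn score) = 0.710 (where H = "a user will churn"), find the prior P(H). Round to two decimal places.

Bayes' rule in odds form gives O(H|E) = O(H)·[P(E|H)/P(E|¬H)], hence O(H) = O(H|E)/LR.
Posterior odds = 0.710/(1−0.710) = 2.4483. LR = 0.90/0.34 = 2.6471.
Prior odds = 2.4483/2.6471 = 0.9249, so P(H) = 0.9249/(1+0.9249) ≈ 0.48.

P(H) = 0.48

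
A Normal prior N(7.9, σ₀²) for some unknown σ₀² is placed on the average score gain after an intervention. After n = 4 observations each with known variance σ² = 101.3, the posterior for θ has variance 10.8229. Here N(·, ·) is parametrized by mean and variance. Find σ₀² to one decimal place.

For the Normal–Normal model with known σ², precisions add: τ_n = τ₀ + n/σ².
So 1/σ₀² = 1/10.8229 − 4/101.3 = 0.092397 − 0.039487 = 0.052910.
Hence σ₀² = 1/0.052910 ≈ 18.9.

σ₀² = 18.9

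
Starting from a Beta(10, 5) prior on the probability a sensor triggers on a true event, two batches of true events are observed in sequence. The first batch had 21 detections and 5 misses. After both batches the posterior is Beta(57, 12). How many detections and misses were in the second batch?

Sequential conjugate updates are equivalent to a single update on the pooled data, so total successes = posterior α − prior α and total failures = posterior β − prior β.
Total across both batches: 57−10=47 detections, 12−5=7 misses.
Subtract the first batch: 47−21=26 detections and 7−5=2 misses.

26 detections and 2 misses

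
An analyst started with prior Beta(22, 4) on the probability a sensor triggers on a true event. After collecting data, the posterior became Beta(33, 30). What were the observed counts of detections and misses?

A Beta(a, b) prior with s successes and f failures in binomial data gives a Beta(a+s, b+f) posterior.
Match parameters: s=33−22=11, f=30−4=26.

11 detections and 26 misses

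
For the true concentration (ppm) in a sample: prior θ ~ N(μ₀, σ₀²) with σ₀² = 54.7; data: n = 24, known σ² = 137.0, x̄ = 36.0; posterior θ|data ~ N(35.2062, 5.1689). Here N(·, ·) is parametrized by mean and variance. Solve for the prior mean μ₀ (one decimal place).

μ₀ = 27.6

The posterior mean is a precision-weighted average: μ_n = (τ₀μ₀ + τ_data·x̄)/(τ₀+τ_data), with τ₀=1/σ₀² and τ_data=n/σ².
Here τ₀ = 1/54.7 = 0.018282 and τ_data = 24/137.0 = 0.175182, so τ_n = 0.193464.
Rearranging for μ₀: μ₀ = (μ_n·τ_n − τ_data·x̄)/τ₀ = (35.2062·0.193464 − 0.175182·36.0) / 0.018282 = 0.504580/0.018282 ≈ 27.6.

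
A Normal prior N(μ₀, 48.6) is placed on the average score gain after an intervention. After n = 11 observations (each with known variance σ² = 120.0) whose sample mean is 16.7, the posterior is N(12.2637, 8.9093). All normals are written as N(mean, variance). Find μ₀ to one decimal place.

μ₀ = -7.5

The posterior mean is a precision-weighted average: μ_n = (τ₀μ₀ + τ_data·x̄)/(τ₀+τ_data), with τ₀=1/σ₀² and τ_data=n/σ².
Here τ₀ = 1/48.6 = 0.020576 and τ_data = 11/120.0 = 0.091667, so τ_n = 0.112243.
Rearranging for μ₀: μ₀ = (μ_n·τ_n − τ_data·x̄)/τ₀ = (12.2637·0.112243 − 0.091667·16.7) / 0.020576 = -0.154324/0.020576 ≈ -7.5.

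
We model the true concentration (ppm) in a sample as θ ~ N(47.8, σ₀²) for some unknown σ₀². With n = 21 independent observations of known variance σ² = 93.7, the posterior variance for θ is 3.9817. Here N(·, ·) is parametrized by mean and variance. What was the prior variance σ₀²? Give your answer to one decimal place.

For the Normal–Normal model with known σ², precisions add: τ_n = τ₀ + n/σ².
So 1/σ₀² = 1/3.9817 − 21/93.7 = 0.251149 − 0.224120 = 0.027029.
Hence σ₀² = 1/0.027029 ≈ 37.0.

σ₀² = 37.0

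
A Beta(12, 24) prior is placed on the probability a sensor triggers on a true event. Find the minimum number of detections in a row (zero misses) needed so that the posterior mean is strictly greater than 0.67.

k = 37

After k detections and 0 misses the posterior is Beta(12+k, 24), with mean (12+k)/(12+24+k).
Set (12+k)/(36+k) > 0.67 and solve: k > (0.67·36 − 12)/(1 − 0.67) = 36.727.
The smallest integer exceeding 36.727 is 37, and checking k=37: (49)/(73) = 0.6712 > 0.67.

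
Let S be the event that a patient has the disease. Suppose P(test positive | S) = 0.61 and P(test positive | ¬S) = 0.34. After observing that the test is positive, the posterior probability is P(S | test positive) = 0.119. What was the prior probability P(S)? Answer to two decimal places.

P(S) = 0.07

In odds form, posterior odds = prior odds × likelihood ratio, so prior odds = posterior odds ÷ LR.
Posterior odds = 0.119/(1−0.119) = 0.1351. LR = 0.61/0.34 = 1.7941.
Prior odds = 0.1351/1.7941 = 0.0753, so P(S) = 0.0753/(1+0.0753) ≈ 0.07.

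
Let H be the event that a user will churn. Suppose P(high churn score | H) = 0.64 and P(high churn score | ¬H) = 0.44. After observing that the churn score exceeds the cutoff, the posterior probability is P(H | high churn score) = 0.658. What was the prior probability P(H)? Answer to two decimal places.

P(H) = 0.57

In odds form, posterior odds = prior odds × likelihood ratio, so prior odds = posterior odds ÷ LR.
Posterior odds = 0.658/(1−0.658) = 1.9240. LR = 0.64/0.44 = 1.4545.
Prior odds = 1.9240/1.4545 = 1.3228, so P(H) = 1.3228/(1+1.3228) ≈ 0.57.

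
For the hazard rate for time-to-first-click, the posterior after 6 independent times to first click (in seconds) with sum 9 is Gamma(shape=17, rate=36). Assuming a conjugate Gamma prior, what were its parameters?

Gamma(shape=11, rate=27)

For an exponential likelihood with a Gamma(α, β) prior on the rate, n observations with total T give posterior Gamma(α+n, β+T).
So α = 17 − 6 = 11 and β = 36 − 9 = 27.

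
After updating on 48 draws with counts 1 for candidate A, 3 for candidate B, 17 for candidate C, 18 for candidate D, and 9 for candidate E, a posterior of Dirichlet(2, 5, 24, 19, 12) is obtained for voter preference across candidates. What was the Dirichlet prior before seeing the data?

For a Dirichlet(α) prior with multinomial counts c, the posterior is Dirichlet(α + c) componentwise.
Subtract each count from the matching posterior parameter: 2−1=1, 5−3=2, 24−17=7, 19−18=1, 12−9=3.

Dirichlet(1, 2, 7, 1, 3)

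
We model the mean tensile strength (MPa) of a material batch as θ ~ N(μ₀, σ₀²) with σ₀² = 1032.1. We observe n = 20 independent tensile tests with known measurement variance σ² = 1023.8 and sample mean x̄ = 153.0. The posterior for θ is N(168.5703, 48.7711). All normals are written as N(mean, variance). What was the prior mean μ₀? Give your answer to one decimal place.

μ₀ = 482.5

The posterior mean is a precision-weighted average: μ_n = (τ₀μ₀ + τ_data·x̄)/(τ₀+τ_data), with τ₀=1/σ₀² and τ_data=n/σ².
Here τ₀ = 1/1032.1 = 0.000969 and τ_data = 20/1023.8 = 0.019535, so τ_n = 0.020504.
Rearranging for μ₀: μ₀ = (μ_n·τ_n − τ_data·x̄)/τ₀ = (168.5703·0.020504 − 0.019535·153.0) / 0.000969 = 0.467510/0.000969 ≈ 482.5.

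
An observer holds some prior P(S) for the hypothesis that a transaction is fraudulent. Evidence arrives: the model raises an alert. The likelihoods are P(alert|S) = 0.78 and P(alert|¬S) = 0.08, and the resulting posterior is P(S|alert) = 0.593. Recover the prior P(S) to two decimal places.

In odds form, posterior odds = prior odds × likelihood ratio, so prior odds = posterior odds ÷ LR.
Posterior odds = 0.593/(1−0.593) = 1.4570. LR = 0.78/0.08 = 9.7500.
Prior odds = 1.4570/9.7500 = 0.1494, so P(S) = 0.1494/(1+0.1494) ≈ 0.13.

P(S) = 0.13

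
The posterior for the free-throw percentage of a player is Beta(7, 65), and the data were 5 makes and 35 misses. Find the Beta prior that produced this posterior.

Beta(2, 30)

A Beta(α, β) prior with s successes and f failures in binomial data gives a Beta(α+s, β+f) posterior.
So α = 7 − 5 = 2 and β = 65 − 35 = 30.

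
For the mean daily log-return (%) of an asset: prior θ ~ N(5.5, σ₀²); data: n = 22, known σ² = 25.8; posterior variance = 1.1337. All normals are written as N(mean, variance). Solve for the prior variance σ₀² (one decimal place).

For the Normal–Normal model with known σ², precisions add: τ_n = τ₀ + n/σ².
So 1/σ₀² = 1/1.1337 − 22/25.8 = 0.882068 − 0.852713 = 0.029355.
Hence σ₀² = 1/0.029355 ≈ 34.1.

σ₀² = 34.1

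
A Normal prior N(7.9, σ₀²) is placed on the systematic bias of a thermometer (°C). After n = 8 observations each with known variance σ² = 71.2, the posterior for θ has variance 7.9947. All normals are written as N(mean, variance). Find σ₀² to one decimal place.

σ₀² = 78.6

Posterior precision equals prior precision plus data precision: 1/σ_n² = 1/σ₀² + n/σ².
So 1/σ₀² = 1/7.9947 − 8/71.2 = 0.125083 − 0.112360 = 0.012723.
Hence σ₀² = 1/0.012723 ≈ 78.6.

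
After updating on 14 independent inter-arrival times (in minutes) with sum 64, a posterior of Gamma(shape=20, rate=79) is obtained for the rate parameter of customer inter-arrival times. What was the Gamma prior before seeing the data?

Gamma–exponential conjugacy: posterior shape = α + n, posterior rate = β + Σtᵢ.
So α = 20 − 14 = 6 and β = 79 − 64 = 15.

Gamma(shape=6, rate=15)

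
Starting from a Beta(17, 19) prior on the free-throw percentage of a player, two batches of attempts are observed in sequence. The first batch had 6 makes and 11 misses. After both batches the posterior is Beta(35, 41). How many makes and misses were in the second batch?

Sequential conjugate updates are equivalent to a single update on the pooled data, so total successes = posterior α − prior α and total failures = posterior β − prior β.
Total across both batches: 35−17=18 makes, 41−19=22 misses.
Subtract the first batch: 18−6=12 makes and 22−11=11 misses.

12 makes and 11 misses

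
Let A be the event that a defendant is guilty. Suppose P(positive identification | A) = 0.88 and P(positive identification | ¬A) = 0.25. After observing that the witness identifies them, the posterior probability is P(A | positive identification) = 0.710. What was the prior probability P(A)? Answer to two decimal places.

In odds form, posterior odds = prior odds × likelihood ratio, so prior odds = posterior odds ÷ LR.
Posterior odds = 0.710/(1−0.710) = 2.4483. LR = 0.88/0.25 = 3.5200.
Prior odds = 2.4483/3.5200 = 0.6955, so P(A) = 0.6955/(1+0.6955) ≈ 0.41.

P(A) = 0.41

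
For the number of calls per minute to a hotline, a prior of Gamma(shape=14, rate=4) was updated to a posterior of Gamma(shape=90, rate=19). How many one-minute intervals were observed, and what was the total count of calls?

A Gamma(α, β) prior (rate parametrization) on a Poisson rate with n observations summing to S gives posterior Gamma(α+S, β+n).
Matching: Σxᵢ = 90 − 14 = 76 and n = 19 − 4 = 15.

n = 15 one-minute intervals with total 76 calls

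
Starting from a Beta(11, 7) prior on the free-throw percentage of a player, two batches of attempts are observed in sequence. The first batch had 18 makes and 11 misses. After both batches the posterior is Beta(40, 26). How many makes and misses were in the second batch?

11 makes and 8 misses

Because Beta–binomial updating is additive in the counts, the combined data contributed (α_post−α_prior, β_post−β_prior) successes and failures.
Total across both batches: 40−11=29 makes, 26−7=19 misses.
Subtract the first batch: 29−18=11 makes and 19−11=8 misses.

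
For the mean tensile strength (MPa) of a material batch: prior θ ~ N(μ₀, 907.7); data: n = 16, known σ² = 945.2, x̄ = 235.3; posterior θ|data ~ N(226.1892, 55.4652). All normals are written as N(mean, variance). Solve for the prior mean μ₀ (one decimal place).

The posterior mean is a precision-weighted average: μ_n = (τ₀μ₀ + τ_data·x̄)/(τ₀+τ_data), with τ₀=1/σ₀² and τ_data=n/σ².
Here τ₀ = 1/907.7 = 0.001102 and τ_data = 16/945.2 = 0.016928, so τ_n = 0.018030.
Rearranging for μ₀: μ₀ = (μ_n·τ_n − τ_data·x̄)/τ₀ = (226.1892·0.018030 − 0.016928·235.3) / 0.001102 = 0.095033/0.001102 ≈ 86.2.

μ₀ = 86.2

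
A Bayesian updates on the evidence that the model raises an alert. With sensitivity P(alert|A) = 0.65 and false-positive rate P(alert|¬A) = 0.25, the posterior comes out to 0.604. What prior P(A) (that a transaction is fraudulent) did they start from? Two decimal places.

In odds form, posterior odds = prior odds × likelihood ratio, so prior odds = posterior odds ÷ LR.
Posterior odds = 0.604/(1−0.604) = 1.5253. LR = 0.65/0.25 = 2.6000.
Prior odds = 1.5253/2.6000 = 0.5867, so P(A) = 0.5867/(1+0.5867) ≈ 0.37.

P(A) = 0.37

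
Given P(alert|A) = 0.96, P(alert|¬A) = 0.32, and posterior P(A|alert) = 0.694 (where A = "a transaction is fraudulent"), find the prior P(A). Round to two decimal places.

P(A) = 0.43

In odds form, posterior odds = prior odds × likelihood ratio, so prior odds = posterior odds ÷ LR.
Posterior odds = 0.694/(1−0.694) = 2.2680. LR = 0.96/0.32 = 3.0000.
Prior odds = 2.2680/3.0000 = 0.7560, so P(A) = 0.7560/(1+0.7560) ≈ 0.43.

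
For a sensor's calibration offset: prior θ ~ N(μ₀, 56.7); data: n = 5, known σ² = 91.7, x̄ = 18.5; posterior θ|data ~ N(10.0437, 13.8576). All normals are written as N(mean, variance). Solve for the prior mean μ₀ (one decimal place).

μ₀ = -16.1

The posterior mean is a precision-weighted average: μ_n = (τ₀μ₀ + τ_data·x̄)/(τ₀+τ_data), with τ₀=1/σ₀² and τ_data=n/σ².
Here τ₀ = 1/56.7 = 0.017637 and τ_data = 5/91.7 = 0.054526, so τ_n = 0.072163.
Rearranging for μ₀: μ₀ = (μ_n·τ_n − τ_data·x̄)/τ₀ = (10.0437·0.072163 − 0.054526·18.5) / 0.017637 = -0.283947/0.017637 ≈ -16.1.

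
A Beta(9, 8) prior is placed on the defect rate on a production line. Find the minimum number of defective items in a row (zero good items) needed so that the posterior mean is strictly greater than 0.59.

k = 3

After k defective items and 0 good items the posterior is Beta(9+k, 8), with mean (9+k)/(9+8+k).
Set (9+k)/(17+k) > 0.59 and solve: k > (0.59·17 − 9)/(1 − 0.59) = 2.512.
The smallest integer exceeding 2.512 is 3.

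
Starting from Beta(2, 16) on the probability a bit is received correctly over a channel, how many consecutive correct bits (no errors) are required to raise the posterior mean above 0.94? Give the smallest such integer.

k = 249

After k correct bits and 0 errors the posterior is Beta(2+k, 16), with mean (2+k)/(2+16+k).
Set (2+k)/(18+k) > 0.94 and solve: k > (0.94·18 − 2)/(1 − 0.94) = 248.667.
The smallest integer exceeding 248.667 is 249, and checking k=249: (251)/(267) = 0.9401 > 0.94.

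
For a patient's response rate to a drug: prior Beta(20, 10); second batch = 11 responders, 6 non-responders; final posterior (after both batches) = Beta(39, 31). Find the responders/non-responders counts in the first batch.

Because Beta–binomial updating is additive in the counts, the combined data contributed (α_post−α_prior, β_post−β_prior) successes and failures.
Total across both batches: 39−20=19 responders, 31−10=21 non-responders.
Subtract the second batch: 19−11=8 responders and 21−6=15 non-responders.

8 responders and 15 non-responders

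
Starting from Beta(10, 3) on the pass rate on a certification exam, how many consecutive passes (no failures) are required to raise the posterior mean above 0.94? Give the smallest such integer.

k = 38

After k passes and 0 failures the posterior is Beta(10+k, 3), with mean (10+k)/(10+3+k).
Set (10+k)/(13+k) > 0.94 and solve: k > (0.94·13 − 10)/(1 − 0.94) = 37.000.
The smallest integer exceeding 37.000 is 38.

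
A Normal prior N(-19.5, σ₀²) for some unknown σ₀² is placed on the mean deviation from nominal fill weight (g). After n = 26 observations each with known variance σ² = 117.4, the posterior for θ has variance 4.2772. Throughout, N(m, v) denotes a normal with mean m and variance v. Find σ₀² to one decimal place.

Posterior precision equals prior precision plus data precision: 1/σ_n² = 1/σ₀² + n/σ².
So 1/σ₀² = 1/4.2772 − 26/117.4 = 0.233798 − 0.221465 = 0.012333.
Hence σ₀² = 1/0.012333 ≈ 81.1.

σ₀² = 81.1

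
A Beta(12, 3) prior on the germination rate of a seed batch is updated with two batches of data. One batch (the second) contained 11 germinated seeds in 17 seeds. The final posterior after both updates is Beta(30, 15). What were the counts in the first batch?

7 germinated seeds and 6 non-germinating seeds

Sequential conjugate updates are equivalent to a single update on the pooled data, so total successes = posterior α − prior α and total failures = posterior β − prior β.
Total across both batches: 30−12=18 germinated seeds, 15−3=12 non-germinating seeds.
Subtract the second batch: 18−11=7 germinated seeds and 12−6=6 non-germinating seeds.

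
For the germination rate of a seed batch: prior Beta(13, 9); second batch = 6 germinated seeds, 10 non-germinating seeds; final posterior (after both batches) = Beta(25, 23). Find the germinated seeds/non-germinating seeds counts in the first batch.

Sequential conjugate updates are equivalent to a single update on the pooled data, so total successes = posterior α − prior α and total failures = posterior β − prior β.
Total across both batches: 25−13=12 germinated seeds, 23−9=14 non-germinating seeds.
Subtract the second batch: 12−6=6 germinated seeds and 14−10=4 non-germinating seeds.

6 germinated seeds and 4 non-germinating seeds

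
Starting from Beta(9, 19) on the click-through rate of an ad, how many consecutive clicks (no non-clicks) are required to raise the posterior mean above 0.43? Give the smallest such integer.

k = 6

After k clicks and 0 non-clicks the posterior is Beta(9+k, 19), with mean (9+k)/(9+19+k).
Set (9+k)/(28+k) > 0.43 and solve: k > (0.43·28 − 9)/(1 − 0.43) = 5.333.
The smallest integer exceeding 5.333 is 6.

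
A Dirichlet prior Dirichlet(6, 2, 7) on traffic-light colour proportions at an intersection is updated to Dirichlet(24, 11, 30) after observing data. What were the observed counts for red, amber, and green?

For a Dirichlet(α) prior with multinomial counts c, the posterior is Dirichlet(α + c) componentwise.
Counts are posterior − prior componentwise: 24−6=18, 11−2=9, 30−7=23.

counts (18, 9, 23)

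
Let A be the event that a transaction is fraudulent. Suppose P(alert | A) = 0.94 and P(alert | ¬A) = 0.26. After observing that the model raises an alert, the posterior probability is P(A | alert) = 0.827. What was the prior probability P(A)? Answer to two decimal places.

P(A) = 0.57

Bayes' rule in odds form gives O(A|E) = O(A)·[P(E|A)/P(E|¬A)], hence O(A) = O(A|E)/LR.
Posterior odds = 0.827/(1−0.827) = 4.7803. LR = 0.94/0.26 = 3.6154.
Prior odds = 4.7803/3.6154 = 1.3222, so P(A) = 1.3222/(1+1.3222) ≈ 0.57.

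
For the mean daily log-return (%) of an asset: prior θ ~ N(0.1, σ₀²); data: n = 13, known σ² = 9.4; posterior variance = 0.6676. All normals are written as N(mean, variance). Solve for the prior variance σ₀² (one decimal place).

For the Normal–Normal model with known σ², precisions add: τ_n = τ₀ + n/σ².
So 1/σ₀² = 1/0.6676 − 13/9.4 = 1.497903 − 1.382979 = 0.114924.
Hence σ₀² = 1/0.114924 ≈ 8.7.

σ₀² = 8.7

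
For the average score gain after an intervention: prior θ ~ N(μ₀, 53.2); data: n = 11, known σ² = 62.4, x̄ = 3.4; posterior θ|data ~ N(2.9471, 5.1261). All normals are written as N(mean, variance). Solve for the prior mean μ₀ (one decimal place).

With known observation variance, the Normal–Normal posterior has precision τ_n = τ₀ + n/σ² and mean μ_n = (τ₀μ₀ + (n/σ²)x̄)/τ_n.
Here τ₀ = 1/53.2 = 0.018797 and τ_data = 11/62.4 = 0.176282, so τ_n = 0.195079.
Rearranging for μ₀: μ₀ = (μ_n·τ_n − τ_data·x̄)/τ₀ = (2.9471·0.195079 − 0.176282·3.4) / 0.018797 = -0.024441/0.018797 ≈ -1.3.

μ₀ = -1.3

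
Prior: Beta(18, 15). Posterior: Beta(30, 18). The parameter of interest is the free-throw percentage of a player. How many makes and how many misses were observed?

12 makes and 3 misses

A Beta(a, b) prior with s successes and f failures in binomial data gives a Beta(a+s, b+f) posterior.
So s = 30 − 18 = 12 and f = 18 − 15 = 3.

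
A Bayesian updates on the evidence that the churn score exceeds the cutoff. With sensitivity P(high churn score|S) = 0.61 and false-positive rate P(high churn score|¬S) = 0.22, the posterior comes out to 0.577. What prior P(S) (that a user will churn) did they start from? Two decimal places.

P(S) = 0.33

Bayes' rule in odds form gives O(S|E) = O(S)·[P(E|S)/P(E|¬S)], hence O(S) = O(S|E)/LR.
Posterior odds = 0.577/(1−0.577) = 1.3641. LR = 0.61/0.22 = 2.7727.
Prior odds = 1.3641/2.7727 = 0.4920, so P(S) = 0.4920/(1+0.4920) ≈ 0.33.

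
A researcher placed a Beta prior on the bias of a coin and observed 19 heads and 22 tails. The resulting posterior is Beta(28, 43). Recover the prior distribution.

Beta(9, 21)

A Beta(α, β) prior with s successes and f failures in binomial data gives a Beta(α+s, β+f) posterior.
Subtract the data counts: 28−19=9, 43−22=21.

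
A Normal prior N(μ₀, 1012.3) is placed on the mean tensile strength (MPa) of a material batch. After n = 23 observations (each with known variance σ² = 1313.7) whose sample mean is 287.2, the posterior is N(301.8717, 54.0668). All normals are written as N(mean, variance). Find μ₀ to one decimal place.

μ₀ = 561.9

With known observation variance, the Normal–Normal posterior has precision τ_n = τ₀ + n/σ² and mean μ_n = (τ₀μ₀ + (n/σ²)x̄)/τ_n.
Here τ₀ = 1/1012.3 = 0.000988 and τ_data = 23/1313.7 = 0.017508, so τ_n = 0.018496.
Rearranging for μ₀: μ₀ = (μ_n·τ_n − τ_data·x̄)/τ₀ = (301.8717·0.018496 − 0.017508·287.2) / 0.000988 = 0.555121/0.000988 ≈ 561.9.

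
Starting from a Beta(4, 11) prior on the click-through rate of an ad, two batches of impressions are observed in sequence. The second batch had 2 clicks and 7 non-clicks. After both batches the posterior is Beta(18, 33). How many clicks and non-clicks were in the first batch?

12 clicks and 15 non-clicks

Because Beta–binomial updating is additive in the counts, the combined data contributed (α_post−α_prior, β_post−β_prior) successes and failures.
Total across both batches: 18−4=14 clicks, 33−11=22 non-clicks.
Subtract the second batch: 14−2=12 clicks and 22−7=15 non-clicks.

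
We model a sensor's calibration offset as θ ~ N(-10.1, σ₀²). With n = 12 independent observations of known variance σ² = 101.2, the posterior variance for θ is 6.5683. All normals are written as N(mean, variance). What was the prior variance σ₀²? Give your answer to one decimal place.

σ₀² = 29.7

For the Normal–Normal model with known σ², precisions add: τ_n = τ₀ + n/σ².
So 1/σ₀² = 1/6.5683 − 12/101.2 = 0.152246 − 0.118577 = 0.033669.
Hence σ₀² = 1/0.033669 ≈ 29.7.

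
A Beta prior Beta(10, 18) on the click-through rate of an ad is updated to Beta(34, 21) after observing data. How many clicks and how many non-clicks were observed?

Beta is conjugate to the binomial likelihood: posterior = Beta(α+s, β+f).
Match parameters: s=34−10=24, f=21−18=3.

24 clicks and 3 non-clicks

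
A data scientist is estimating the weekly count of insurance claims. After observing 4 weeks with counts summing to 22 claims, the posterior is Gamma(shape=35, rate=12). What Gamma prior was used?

Gamma(shape=13, rate=8)

Gamma–Poisson conjugacy: posterior shape = α + Σxᵢ, posterior rate = β + n.
So α = 35 − 22 = 13 and β = 12 − 4 = 8.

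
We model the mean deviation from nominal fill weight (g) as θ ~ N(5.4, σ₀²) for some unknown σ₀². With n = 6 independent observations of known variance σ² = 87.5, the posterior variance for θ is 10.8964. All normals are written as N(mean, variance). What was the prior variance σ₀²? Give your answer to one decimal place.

For the Normal–Normal model with known σ², precisions add: τ_n = τ₀ + n/σ².
So 1/σ₀² = 1/10.8964 − 6/87.5 = 0.091773 − 0.068571 = 0.023202.
Hence σ₀² = 1/0.023202 ≈ 43.1.

σ₀² = 43.1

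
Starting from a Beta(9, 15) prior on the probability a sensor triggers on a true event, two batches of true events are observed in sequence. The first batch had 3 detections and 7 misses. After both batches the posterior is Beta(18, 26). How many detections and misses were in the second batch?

6 detections and 4 misses

Sequential conjugate updates are equivalent to a single update on the pooled data, so total successes = posterior α − prior α and total failures = posterior β − prior β.
Total across both batches: 18−9=9 detections, 26−15=11 misses.
Subtract the first batch: 9−3=6 detections and 11−7=4 misses.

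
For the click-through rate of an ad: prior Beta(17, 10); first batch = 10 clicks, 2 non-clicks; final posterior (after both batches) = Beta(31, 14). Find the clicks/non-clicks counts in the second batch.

Because Beta–binomial updating is additive in the counts, the combined data contributed (α_post−α_prior, β_post−β_prior) successes and failures.
Total across both batches: 31−17=14 clicks, 14−10=4 non-clicks.
Subtract the first batch: 14−10=4 clicks and 4−2=2 non-clicks.

4 clicks and 2 non-clicks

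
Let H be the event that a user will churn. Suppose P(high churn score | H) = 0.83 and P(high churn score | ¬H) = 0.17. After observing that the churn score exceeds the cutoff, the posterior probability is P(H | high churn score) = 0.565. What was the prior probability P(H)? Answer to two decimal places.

Bayes' rule in odds form gives O(H|E) = O(H)·[P(E|H)/P(E|¬H)], hence O(H) = O(H|E)/LR.
Posterior odds = 0.565/(1−0.565) = 1.2989. LR = 0.83/0.17 = 4.8824.
Prior odds = 1.2989/4.8824 = 0.2660, so P(H) = 0.2660/(1+0.2660) ≈ 0.21.

P(H) = 0.21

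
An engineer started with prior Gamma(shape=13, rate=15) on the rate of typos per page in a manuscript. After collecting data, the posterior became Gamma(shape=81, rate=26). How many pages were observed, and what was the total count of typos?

n = 11 pages with total 68 typos

A Gamma(α, β) prior (rate parametrization) on a Poisson rate with n observations summing to S gives posterior Gamma(α+S, β+n).
Matching: Σxᵢ = 81 − 13 = 68 and n = 26 − 15 = 11.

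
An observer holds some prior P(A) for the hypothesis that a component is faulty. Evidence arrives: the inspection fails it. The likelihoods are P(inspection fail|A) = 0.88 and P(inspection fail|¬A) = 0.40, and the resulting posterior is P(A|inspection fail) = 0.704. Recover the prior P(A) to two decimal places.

In odds form, posterior odds = prior odds × likelihood ratio, so prior odds = posterior odds ÷ LR.
Posterior odds = 0.704/(1−0.704) = 2.3784. LR = 0.88/0.40 = 2.2000.
Prior odds = 2.3784/2.2000 = 1.0811, so P(A) = 1.0811/(1+1.0811) ≈ 0.52.

P(A) = 0.52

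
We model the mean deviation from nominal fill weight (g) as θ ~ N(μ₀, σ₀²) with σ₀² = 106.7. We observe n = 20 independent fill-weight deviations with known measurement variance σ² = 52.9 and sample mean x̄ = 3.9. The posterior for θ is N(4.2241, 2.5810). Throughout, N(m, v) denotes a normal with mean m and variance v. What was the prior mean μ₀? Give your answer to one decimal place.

μ₀ = 17.3

The posterior mean is a precision-weighted average: μ_n = (τ₀μ₀ + τ_data·x̄)/(τ₀+τ_data), with τ₀=1/σ₀² and τ_data=n/σ².
Here τ₀ = 1/106.7 = 0.009372 and τ_data = 20/52.9 = 0.378072, so τ_n = 0.387444.
Rearranging for μ₀: μ₀ = (μ_n·τ_n − τ_data·x̄)/τ₀ = (4.2241·0.387444 − 0.378072·3.9) / 0.009372 = 0.162121/0.009372 ≈ 17.3.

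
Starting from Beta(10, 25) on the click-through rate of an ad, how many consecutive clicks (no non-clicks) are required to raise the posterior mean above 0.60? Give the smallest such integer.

After k clicks and 0 non-clicks the posterior is Beta(10+k, 25), with mean (10+k)/(10+25+k).
Set (10+k)/(35+k) > 0.60 and solve: k > (0.60·35 − 10)/(1 − 0.60) = 27.500.
The smallest integer exceeding 27.500 is 28.

k = 28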